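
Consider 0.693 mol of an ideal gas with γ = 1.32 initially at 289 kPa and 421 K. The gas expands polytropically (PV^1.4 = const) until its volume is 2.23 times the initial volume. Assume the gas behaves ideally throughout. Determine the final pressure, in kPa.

94.0 kPa

V₁ = nRT₁/P₁ = 0.693×8.314×421/289 = 8.39 L.
Polytropic n=1.4: T₂ = T₁(V₁/V₂)^(n−1) = 421×(0.448)^0.40 = 305 K; P₂ = P₁(V₁/V₂)^n = 94.0 kPa.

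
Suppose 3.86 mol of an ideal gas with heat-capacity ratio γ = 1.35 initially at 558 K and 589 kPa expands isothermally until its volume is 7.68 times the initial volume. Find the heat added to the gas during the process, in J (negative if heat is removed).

36500 J

V₁ = nRT₁/P₁ = 3.86×8.314×558/589 = 30.4 L.
Isothermal: T stays 558 K; PV = const ⇒ V₂ = 233 L, P₂ = 76.7 kPa.
ΔU = 0 (ideal gas, T constant).
W = nRT ln(V₂/V₁) = 3.86×8.314×558×ln(7.68) = 36500 J.
Q = ΔU + W = 36500 J.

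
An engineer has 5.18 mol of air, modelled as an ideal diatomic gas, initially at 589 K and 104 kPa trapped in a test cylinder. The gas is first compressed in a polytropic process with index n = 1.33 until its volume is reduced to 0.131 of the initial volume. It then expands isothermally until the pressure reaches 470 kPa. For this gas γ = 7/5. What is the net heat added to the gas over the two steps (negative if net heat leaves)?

V₁ = nRT₁/P₁ = 5.18×8.314×589/104 = 244 L.
Step 1 — Polytropic n=1.33: T₂ = T₁(V₁/V₂)^(n−1) = 589×(7.63)^0.33 = 1150 K; P₂ = P₁(V₁/V₂)^n = 1550 kPa.
W = (P₁V₁−P₂V₂)/(n−1) = (104×244−1550×32.0)/0.33 = -73500 J.
ΔU = nCvΔT = 5.18×20.8×(1150−589) = 60600 J.
Q = ΔU + W = -12900 J.
State after step 1: P = 1550 kPa, V = 32.0 L, T = 1150 K.
Step 2 — Isothermal: T stays 1150 K; PV = const ⇒ V₂ = 106 L, P₂ = 470 kPa.
ΔU = 0 (ideal gas, T constant).
W = nRT ln(V₂/V₁) = 5.18×8.314×1150×ln(3.30) = 59300 J.
Q = ΔU + W = 59300 J.
Net over both steps: W = -14200 J, Q = 46400 J, ΔU = 60600 J.

46400 J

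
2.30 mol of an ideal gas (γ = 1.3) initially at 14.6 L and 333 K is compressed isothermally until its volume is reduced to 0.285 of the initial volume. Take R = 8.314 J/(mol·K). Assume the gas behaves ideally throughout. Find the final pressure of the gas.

P₁ = nRT₁/V₁ = 2.30×8.314×333/14.6 = 436 kPa.
Isothermal: T stays 333 K; PV = const ⇒ V₂ = 4.16 L, P₂ = 1530 kPa.

1530 kPa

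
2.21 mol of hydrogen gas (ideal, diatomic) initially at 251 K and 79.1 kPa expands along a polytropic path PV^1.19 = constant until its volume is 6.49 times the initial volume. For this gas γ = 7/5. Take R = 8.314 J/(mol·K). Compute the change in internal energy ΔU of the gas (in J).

-3450 J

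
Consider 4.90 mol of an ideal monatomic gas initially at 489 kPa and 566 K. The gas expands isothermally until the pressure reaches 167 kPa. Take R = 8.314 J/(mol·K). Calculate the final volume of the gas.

138 L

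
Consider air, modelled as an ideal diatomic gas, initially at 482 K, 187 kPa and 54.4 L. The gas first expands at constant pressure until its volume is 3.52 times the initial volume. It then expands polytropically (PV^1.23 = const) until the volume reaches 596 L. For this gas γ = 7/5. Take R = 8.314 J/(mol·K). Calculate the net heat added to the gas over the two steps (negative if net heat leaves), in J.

105000 J

n = P₁V₁/(RT₁) = 187×54.4/(8.314×482) = 2.54 mol.
Step 1 — Isobaric: P stays 187 kPa; V/T = const ⇒ T₂ = 1700 K, V₂ = 191 L.
W = PΔV = 187×(191−54.4) kPa·L = 25600 J.
ΔU = nCvΔT = 2.54×20.8×(1700−482) = 64100 J.
Q = ΔU + W = nCpΔT = 89700 J.
State after step 1: P = 187 kPa, V = 191 L, T = 1700 K.
Step 2 — Polytropic n=1.23: T₂ = T₁(V₁/V₂)^(n−1) = 1700×(0.321)^0.23 = 1310 K; P₂ = P₁(V₁/V₂)^n = 46.3 kPa.
W = (P₁V₁−P₂V₂)/(n−1) = (187×191−46.3×596)/0.23 = 35800 J.
ΔU = nCvΔT = 2.54×20.8×(1310−1700) = -20600 J.
Q = ΔU + W = 15200 J.
Net over both steps: W = 61400 J, Q = 105000 J, ΔU = 43500 J.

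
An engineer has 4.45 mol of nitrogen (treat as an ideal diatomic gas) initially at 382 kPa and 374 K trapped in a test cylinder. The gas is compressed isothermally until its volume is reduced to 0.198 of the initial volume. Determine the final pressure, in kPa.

V₁ = nRT₁/P₁ = 4.45×8.314×374/382 = 36.2 L.
Isothermal: T stays 374 K; PV = const ⇒ V₂ = 7.17 L, P₂ = 1930 kPa.

1930 kPa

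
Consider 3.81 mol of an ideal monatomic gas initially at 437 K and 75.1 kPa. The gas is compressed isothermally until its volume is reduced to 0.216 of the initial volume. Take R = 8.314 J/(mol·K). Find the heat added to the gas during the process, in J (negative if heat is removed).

-21200 J

V₁ = nRT₁/P₁ = 3.81×8.314×437/75.1 = 184 L.
Isothermal: T stays 437 K; PV = const ⇒ V₂ = 39.8 L, P₂ = 348 kPa.
ΔU = 0 (ideal gas, T constant).
W = nRT ln(V₂/V₁) = 3.81×8.314×437×ln(0.216) = -21200 J.
Q = ΔU + W = -21200 J.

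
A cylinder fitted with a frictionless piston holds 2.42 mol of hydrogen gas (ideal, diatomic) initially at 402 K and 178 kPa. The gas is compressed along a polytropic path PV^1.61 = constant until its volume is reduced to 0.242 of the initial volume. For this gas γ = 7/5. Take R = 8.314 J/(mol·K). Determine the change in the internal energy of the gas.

V₁ = nRT₁/P₁ = 2.42×8.314×402/178 = 45.4 L.
Polytropic n=1.61: T₂ = T₁(V₁/V₂)^(n−1) = 402×(4.13)^0.61 = 955 K; P₂ = P₁(V₁/V₂)^n = 1750 kPa.
For an ideal gas ΔU = nCvΔT with Cv = (5/2)R = 20.8 J/(mol·K).
ΔU = 2.42×20.8×(955−402) = 27800 J.

27800 J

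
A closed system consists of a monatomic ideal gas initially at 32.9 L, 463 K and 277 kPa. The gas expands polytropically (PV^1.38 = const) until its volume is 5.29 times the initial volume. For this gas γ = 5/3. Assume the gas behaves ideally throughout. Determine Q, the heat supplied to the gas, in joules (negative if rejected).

n = P₁V₁/(RT₁) = 277×32.9/(8.314×463) = 2.37 mol.
Polytropic n=1.38: T₂ = T₁(V₁/V₂)^(n−1) = 463×(0.189)^0.38 = 246 K; P₂ = P₁(V₁/V₂)^n = 27.8 kPa.
W = (P₁V₁−P₂V₂)/(n−1) = (277×32.9−27.8×174)/0.38 = 11200 J.
ΔU = nCvΔT = 2.37×12.5×(246−463) = -6410 J.
Q = ΔU + W = 4840 J.

4840 J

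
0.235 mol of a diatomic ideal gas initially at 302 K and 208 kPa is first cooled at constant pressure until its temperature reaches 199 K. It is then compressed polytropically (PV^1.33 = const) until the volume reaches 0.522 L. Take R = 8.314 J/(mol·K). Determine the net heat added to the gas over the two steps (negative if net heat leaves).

V₁ = nRT₁/P₁ = 0.235×8.314×302/208 = 2.84 L.
Step 1 — Isobaric: P stays 208 kPa; V/T = const ⇒ T₂ = 199 K, V₂ = 1.87 L.
W = PΔV = 208×(1.87−2.84) kPa·L = -201 J.
ΔU = nCvΔT = 0.235×20.8×(199−302) = -503 J.
Q = ΔU + W = nCpΔT = -704 J.
State after step 1: P = 208 kPa, V = 1.87 L, T = 199 K.
Step 2 — Polytropic n=1.33: T₂ = T₁(V₁/V₂)^(n−1) = 199×(3.58)^0.33 = 303 K; P₂ = P₁(V₁/V₂)^n = 1130 kPa.
W = (P₁V₁−P₂V₂)/(n−1) = (208×1.87−1130×0.522)/0.33 = -617 J.
ΔU = nCvΔT = 0.235×20.8×(303−199) = 509 J.
Q = ΔU + W = -108 J.
Net over both steps: W = -818 J, Q = -812 J, ΔU = 5.67 J.

-812 J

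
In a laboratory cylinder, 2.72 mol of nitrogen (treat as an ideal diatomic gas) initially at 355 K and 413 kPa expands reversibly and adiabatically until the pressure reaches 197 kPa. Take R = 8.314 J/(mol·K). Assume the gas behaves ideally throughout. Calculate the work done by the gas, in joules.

V₁ = nRT₁/P₁ = 2.72×8.314×355/413 = 19.4 L.
Adiabatic: T₂/T₁ = (P₂/P₁)^((γ−1)/γ) ⇒ T₂ = 355×(0.477)^0.286 = 287 K; V₂ = 33.0 L.
ΔU = nCvΔT = 2.72×20.8×(287−355) = -3830 J.
Q = 0 for an adiabatic process, so W = −ΔU = 3830 J.

3830 J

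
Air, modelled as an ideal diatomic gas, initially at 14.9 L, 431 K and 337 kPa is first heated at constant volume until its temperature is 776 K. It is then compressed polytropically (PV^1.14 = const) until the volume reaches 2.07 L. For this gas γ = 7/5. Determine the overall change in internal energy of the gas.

17200 J

n = P₁V₁/(RT₁) = 337×14.9/(8.314×431) = 1.40 mol.
Step 1 — Isochoric: V stays 14.9 L; P/T = const ⇒ T₂ = 776 K, P₂ = 607 kPa.
W = 0 (no volume change).
ΔU = nCvΔT = 1.40×20.8×(776−431) = 10000 J.
Q = ΔU = 10000 J.
State after step 1: P = 607 kPa, V = 14.9 L, T = 776 K.
Step 2 — Polytropic n=1.14: T₂ = T₁(V₁/V₂)^(n−1) = 776×(7.20)^0.14 = 1020 K; P₂ = P₁(V₁/V₂)^n = 5760 kPa.
W = (P₁V₁−P₂V₂)/(n−1) = (607×14.9−5760×2.07)/0.14 = -20600 J.
ΔU = nCvΔT = 1.40×20.8×(1020−776) = 7190 J.
Q = ΔU + W = -13400 J.
Net over both steps: W = -20600 J, Q = -3310 J, ΔU = 17200 J.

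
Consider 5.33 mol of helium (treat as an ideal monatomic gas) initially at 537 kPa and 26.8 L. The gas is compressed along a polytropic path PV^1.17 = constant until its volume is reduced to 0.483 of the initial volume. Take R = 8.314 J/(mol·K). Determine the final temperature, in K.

368 K

T₁ = P₁V₁/(nR) = 537×26.8/(5.33×8.314) = 325 K.
Polytropic n=1.17: T₂ = T₁(V₁/V₂)^(n−1) = 325×(2.07)^0.17 = 368 K; P₂ = P₁(V₁/V₂)^n = 1260 kPa.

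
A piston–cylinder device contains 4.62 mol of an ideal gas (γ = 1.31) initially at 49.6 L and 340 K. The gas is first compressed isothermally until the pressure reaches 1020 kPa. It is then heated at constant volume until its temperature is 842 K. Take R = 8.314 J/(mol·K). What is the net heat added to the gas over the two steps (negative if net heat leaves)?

44500 J

P₁ = nRT₁/V₁ = 4.62×8.314×340/49.6 = 263 kPa.
Step 1 — Isothermal: T stays 340 K; PV = const ⇒ V₂ = 12.8 L, P₂ = 1020 kPa.
ΔU = 0 (ideal gas, T constant).
W = nRT ln(V₂/V₁) = 4.62×8.314×340×ln(0.258) = -17700 J.
Q = ΔU + W = -17700 J.
State after step 1: P = 1020 kPa, V = 12.8 L, T = 340 K.
Step 2 — Isochoric: V stays 12.8 L; P/T = const ⇒ T₂ = 842 K, P₂ = 2530 kPa.
W = 0 (no volume change).
ΔU = nCvΔT = 4.62×26.8×(842−340) = 62200 J.
Q = ΔU = 62200 J.
Net over both steps: W = -17700 J, Q = 44500 J, ΔU = 62200 J.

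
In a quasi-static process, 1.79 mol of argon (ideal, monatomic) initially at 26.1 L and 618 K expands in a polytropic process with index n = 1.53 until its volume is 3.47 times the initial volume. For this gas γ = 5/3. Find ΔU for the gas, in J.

-6660 J

P₁ = nRT₁/V₁ = 1.79×8.314×618/26.1 = 352 kPa.
Polytropic n=1.53: T₂ = T₁(V₁/V₂)^(n−1) = 618×(0.288)^0.53 = 320 K; P₂ = P₁(V₁/V₂)^n = 52.5 kPa.
For an ideal gas ΔU = nCvΔT with Cv = (3/2)R = 12.5 J/(mol·K).
ΔU = 1.79×12.5×(320−618) = -6660 J.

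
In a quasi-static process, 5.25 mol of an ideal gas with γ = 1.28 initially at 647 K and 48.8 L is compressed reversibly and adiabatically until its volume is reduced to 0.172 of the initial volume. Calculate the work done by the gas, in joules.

P₁ = nRT₁/V₁ = 5.25×8.314×647/48.8 = 579 kPa.
Adiabatic: TV^(γ−1) = const ⇒ T₂ = 647×(5.81)^0.280 = 1060 K; PV^γ = const ⇒ P₂ = 5510 kPa.
ΔU = nCvΔT = 5.25×29.7×(1060−647) = 64200 J.
Q = 0 for an adiabatic process, so W = −ΔU = -64200 J.

-64200 J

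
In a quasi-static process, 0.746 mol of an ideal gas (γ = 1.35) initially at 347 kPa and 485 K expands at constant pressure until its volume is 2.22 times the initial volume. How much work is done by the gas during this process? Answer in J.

3670 J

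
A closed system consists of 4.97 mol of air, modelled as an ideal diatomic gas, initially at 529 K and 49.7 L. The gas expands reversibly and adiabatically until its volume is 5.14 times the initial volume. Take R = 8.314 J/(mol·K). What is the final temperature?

275 K

P₁ = nRT₁/V₁ = 4.97×8.314×529/49.7 = 440 kPa.
Adiabatic: TV^(γ−1) = const ⇒ T₂ = 529×(0.195)^0.400 = 275 K; PV^γ = const ⇒ P₂ = 44.5 kPa.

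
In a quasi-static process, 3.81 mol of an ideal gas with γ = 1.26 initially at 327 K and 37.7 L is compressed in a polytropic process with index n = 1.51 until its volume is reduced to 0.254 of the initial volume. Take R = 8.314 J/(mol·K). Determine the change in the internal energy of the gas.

40300 J

P₁ = nRT₁/V₁ = 3.81×8.314×327/37.7 = 275 kPa.
Polytropic n=1.51: T₂ = T₁(V₁/V₂)^(n−1) = 327×(3.94)^0.51 = 658 K; P₂ = P₁(V₁/V₂)^n = 2180 kPa.
For an ideal gas ΔU = nCvΔT with Cv = R/(γ−1) = 32.0 J/(mol·K).
ΔU = 3.81×32.0×(658−327) = 40300 J.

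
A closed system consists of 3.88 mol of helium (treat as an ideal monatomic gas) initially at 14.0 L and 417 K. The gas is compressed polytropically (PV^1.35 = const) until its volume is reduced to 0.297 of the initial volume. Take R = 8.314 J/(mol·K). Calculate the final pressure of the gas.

4950 kPa

P₁ = nRT₁/V₁ = 3.88×8.314×417/14.0 = 961 kPa.
Polytropic n=1.35: T₂ = T₁(V₁/V₂)^(n−1) = 417×(3.37)^0.35 = 638 K; P₂ = P₁(V₁/V₂)^n = 4950 kPa.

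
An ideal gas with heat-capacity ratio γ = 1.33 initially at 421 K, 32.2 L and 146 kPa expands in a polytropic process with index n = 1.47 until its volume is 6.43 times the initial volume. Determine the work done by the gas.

n = P₁V₁/(RT₁) = 146×32.2/(8.314×421) = 1.34 mol.
Polytropic n=1.47: T₂ = T₁(V₁/V₂)^(n−1) = 421×(0.156)^0.47 = 176 K; P₂ = P₁(V₁/V₂)^n = 9.47 kPa.
W = (P₁V₁−P₂V₂)/(n−1) = (146×32.2−9.47×207)/0.47 = 5830 J.

5830 J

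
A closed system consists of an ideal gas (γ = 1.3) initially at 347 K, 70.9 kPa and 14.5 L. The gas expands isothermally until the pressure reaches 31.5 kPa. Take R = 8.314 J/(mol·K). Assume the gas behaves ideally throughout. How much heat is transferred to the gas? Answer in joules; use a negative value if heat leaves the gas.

834 J

n = P₁V₁/(RT₁) = 70.9×14.5/(8.314×347) = 0.356 mol.
Isothermal: T stays 347 K; PV = const ⇒ V₂ = 32.6 L, P₂ = 31.5 kPa.
ΔU = 0 (ideal gas, T constant).
W = nRT ln(V₂/V₁) = 0.356×8.314×347×ln(2.25) = 834 J.
Q = ΔU + W = 834 J.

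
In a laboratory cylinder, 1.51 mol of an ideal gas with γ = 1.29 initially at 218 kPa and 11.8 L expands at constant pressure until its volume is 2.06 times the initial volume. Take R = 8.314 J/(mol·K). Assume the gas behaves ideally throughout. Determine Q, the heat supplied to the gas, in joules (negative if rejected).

T₁ = P₁V₁/(nR) = 218×11.8/(1.51×8.314) = 205 K.
Isobaric: P stays 218 kPa; V/T = const ⇒ T₂ = 422 K, V₂ = 24.3 L.
W = PΔV = 218×(24.3−11.8) kPa·L = 2730 J.
ΔU = nCvΔT = 1.51×28.7×(422−205) = 9400 J.
Q = ΔU + W = nCpΔT = 12100 J.

12100 J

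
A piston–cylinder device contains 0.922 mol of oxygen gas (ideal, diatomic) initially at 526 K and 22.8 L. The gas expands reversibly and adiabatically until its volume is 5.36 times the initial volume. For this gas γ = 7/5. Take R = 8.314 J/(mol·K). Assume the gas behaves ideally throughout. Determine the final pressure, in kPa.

P₁ = nRT₁/V₁ = 0.922×8.314×526/22.8 = 177 kPa.
Adiabatic: TV^(γ−1) = const ⇒ T₂ = 526×(0.187)^0.400 = 269 K; PV^γ = const ⇒ P₂ = 16.9 kPa.

16.9 kPa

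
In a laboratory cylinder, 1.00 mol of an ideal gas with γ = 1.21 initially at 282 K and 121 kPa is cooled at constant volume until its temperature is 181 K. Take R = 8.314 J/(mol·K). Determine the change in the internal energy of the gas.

V₁ = nRT₁/P₁ = 1.00×8.314×282/121 = 19.4 L.
Isochoric: V stays 19.4 L; P/T = const ⇒ T₂ = 181 K, P₂ = 77.7 kPa.
For an ideal gas ΔU = nCvΔT with Cv = R/(γ−1) = 39.6 J/(mol·K).
ΔU = 1.00×39.6×(181−282) = -4000 J.

-4000 J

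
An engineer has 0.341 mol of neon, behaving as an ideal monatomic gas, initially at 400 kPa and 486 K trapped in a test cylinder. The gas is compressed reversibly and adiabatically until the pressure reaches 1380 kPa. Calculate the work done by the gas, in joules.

-1320 J

V₁ = nRT₁/P₁ = 0.341×8.314×486/400 = 3.44 L.
Adiabatic: T₂/T₁ = (P₂/P₁)^((γ−1)/γ) ⇒ T₂ = 486×(3.45)^0.400 = 798 K; V₂ = 1.64 L.
ΔU = nCvΔT = 0.341×12.5×(798−486) = 1320 J.
Q = 0 for an adiabatic process, so W = −ΔU = -1320 J.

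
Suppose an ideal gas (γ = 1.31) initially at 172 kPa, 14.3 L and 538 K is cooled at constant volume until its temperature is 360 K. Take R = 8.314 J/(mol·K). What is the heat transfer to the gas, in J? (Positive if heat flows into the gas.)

-2630 J

n = P₁V₁/(RT₁) = 172×14.3/(8.314×538) = 0.550 mol.
Isochoric: V stays 14.3 L; P/T = const ⇒ T₂ = 360 K, P₂ = 115 kPa.
W = 0 (no volume change).
ΔU = nCvΔT = 0.550×26.8×(360−538) = -2630 J.
Q = ΔU = -2630 J.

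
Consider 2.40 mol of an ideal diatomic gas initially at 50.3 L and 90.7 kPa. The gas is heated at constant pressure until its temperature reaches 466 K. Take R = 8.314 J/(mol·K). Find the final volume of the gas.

103 L

T₁ = P₁V₁/(nR) = 90.7×50.3/(2.40×8.314) = 229 K.
Isobaric: P stays 90.7 kPa; V/T = const ⇒ T₂ = 466 K, V₂ = 103 L.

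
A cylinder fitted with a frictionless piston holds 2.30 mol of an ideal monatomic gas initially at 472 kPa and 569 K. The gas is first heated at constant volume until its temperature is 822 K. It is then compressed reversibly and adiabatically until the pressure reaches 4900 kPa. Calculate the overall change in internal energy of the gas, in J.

35600 J

V₁ = nRT₁/P₁ = 2.30×8.314×569/472 = 23.1 L.
Step 1 — Isochoric: V stays 23.1 L; P/T = const ⇒ T₂ = 822 K, P₂ = 682 kPa.
W = 0 (no volume change).
ΔU = nCvΔT = 2.30×12.5×(822−569) = 7260 J.
Q = ΔU = 7260 J.
State after step 1: P = 682 kPa, V = 23.1 L, T = 822 K.
Step 2 — Adiabatic: T₂/T₁ = (P₂/P₁)^((γ−1)/γ) ⇒ T₂ = 822×(7.19)^0.400 = 1810 K; V₂ = 7.06 L.
ΔU = nCvΔT = 2.30×12.5×(1810−822) = 28300 J.
Q = 0 for an adiabatic process, so W = −ΔU = -28300 J.
Net over both steps: W = -28300 J, Q = 7260 J, ΔU = 35600 J.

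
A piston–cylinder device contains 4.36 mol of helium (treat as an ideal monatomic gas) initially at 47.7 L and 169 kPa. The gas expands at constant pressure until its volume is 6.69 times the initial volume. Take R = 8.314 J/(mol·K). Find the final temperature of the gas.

1490 K

T₁ = P₁V₁/(nR) = 169×47.7/(4.36×8.314) = 222 K.
Isobaric: P stays 169 kPa; V/T = const ⇒ T₂ = 1490 K, V₂ = 319 L.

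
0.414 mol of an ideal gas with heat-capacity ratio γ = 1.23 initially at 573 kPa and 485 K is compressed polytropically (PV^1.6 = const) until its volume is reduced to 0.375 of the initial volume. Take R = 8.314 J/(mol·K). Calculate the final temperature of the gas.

874 K

V₁ = nRT₁/P₁ = 0.414×8.314×485/573 = 2.91 L.
Polytropic n=1.6: T₂ = T₁(V₁/V₂)^(n−1) = 485×(2.67)^0.60 = 874 K; P₂ = P₁(V₁/V₂)^n = 2750 kPa.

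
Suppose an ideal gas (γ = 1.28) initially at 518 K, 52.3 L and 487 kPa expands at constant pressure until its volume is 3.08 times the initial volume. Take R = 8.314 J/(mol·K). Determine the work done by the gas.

53000 J

n = P₁V₁/(RT₁) = 487×52.3/(8.314×518) = 5.91 mol.
Isobaric: P stays 487 kPa; V/T = const ⇒ T₂ = 1600 K, V₂ = 161 L.
W = PΔV = 487×(161−52.3) kPa·L = 53000 J.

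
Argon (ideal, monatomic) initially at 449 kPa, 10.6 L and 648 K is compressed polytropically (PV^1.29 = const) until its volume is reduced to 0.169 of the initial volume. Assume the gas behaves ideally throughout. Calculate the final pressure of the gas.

4450 kPa

Polytropic n=1.29: T₂ = T₁(V₁/V₂)^(n−1) = 648×(5.92)^0.29 = 1090 K; P₂ = P₁(V₁/V₂)^n = 4450 kPa.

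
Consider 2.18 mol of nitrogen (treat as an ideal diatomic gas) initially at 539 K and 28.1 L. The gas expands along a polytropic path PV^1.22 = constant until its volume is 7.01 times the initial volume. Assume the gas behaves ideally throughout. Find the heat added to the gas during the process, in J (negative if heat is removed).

6960 J

P₁ = nRT₁/V₁ = 2.18×8.314×539/28.1 = 348 kPa.
Polytropic n=1.22: T₂ = T₁(V₁/V₂)^(n−1) = 539×(0.143)^0.22 = 351 K; P₂ = P₁(V₁/V₂)^n = 32.3 kPa.
W = (P₁V₁−P₂V₂)/(n−1) = (348×28.1−32.3×197)/0.22 = 15500 J.
ΔU = nCvΔT = 2.18×20.8×(351−539) = -8510 J.
Q = ΔU + W = 6960 J.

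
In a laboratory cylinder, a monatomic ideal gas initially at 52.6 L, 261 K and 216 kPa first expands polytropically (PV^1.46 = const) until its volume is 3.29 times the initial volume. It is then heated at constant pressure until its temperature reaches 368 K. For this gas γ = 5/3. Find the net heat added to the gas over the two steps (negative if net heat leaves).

n = P₁V₁/(RT₁) = 216×52.6/(8.314×261) = 5.24 mol.
Step 1 — Polytropic n=1.46: T₂ = T₁(V₁/V₂)^(n−1) = 261×(0.304)^0.46 = 151 K; P₂ = P₁(V₁/V₂)^n = 38.0 kPa.
W = (P₁V₁−P₂V₂)/(n−1) = (216×52.6−38.0×173)/0.46 = 10400 J.
ΔU = nCvΔT = 5.24×12.5×(151−261) = -7190 J.
Q = ΔU + W = 3230 J.
State after step 1: P = 38.0 kPa, V = 173 L, T = 151 K.
Step 2 — Isobaric: P stays 38.0 kPa; V/T = const ⇒ T₂ = 368 K, V₂ = 422 L.
W = PΔV = 38.0×(422−173) kPa·L = 9450 J.
ΔU = nCvΔT = 5.24×12.5×(368−151) = 14200 J.
Q = ΔU + W = nCpΔT = 23600 J.
Net over both steps: W = 19900 J, Q = 26900 J, ΔU = 6990 J.

26900 J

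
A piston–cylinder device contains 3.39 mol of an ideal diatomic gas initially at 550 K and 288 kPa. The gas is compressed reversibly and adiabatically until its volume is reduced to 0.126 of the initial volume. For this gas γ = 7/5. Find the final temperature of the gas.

1260 K

V₁ = nRT₁/P₁ = 3.39×8.314×550/288 = 53.8 L.
Adiabatic: TV^(γ−1) = const ⇒ T₂ = 550×(7.94)^0.400 = 1260 K; PV^γ = const ⇒ P₂ = 5230 kPa.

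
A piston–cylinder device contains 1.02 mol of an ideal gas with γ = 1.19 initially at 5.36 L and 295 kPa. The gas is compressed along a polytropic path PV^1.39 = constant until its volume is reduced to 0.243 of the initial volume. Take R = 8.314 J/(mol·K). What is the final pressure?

T₁ = P₁V₁/(nR) = 295×5.36/(1.02×8.314) = 186 K.
Polytropic n=1.39: T₂ = T₁(V₁/V₂)^(n−1) = 186×(4.12)^0.39 = 324 K; P₂ = P₁(V₁/V₂)^n = 2110 kPa.

2110 kPa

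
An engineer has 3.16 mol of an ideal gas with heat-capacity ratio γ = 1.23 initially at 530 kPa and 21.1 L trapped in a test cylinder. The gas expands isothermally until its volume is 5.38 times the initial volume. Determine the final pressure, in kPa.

T₁ = P₁V₁/(nR) = 530×21.1/(3.16×8.314) = 426 K.
Isothermal: T stays 426 K; PV = const ⇒ V₂ = 114 L, P₂ = 98.5 kPa.

98.5 kPa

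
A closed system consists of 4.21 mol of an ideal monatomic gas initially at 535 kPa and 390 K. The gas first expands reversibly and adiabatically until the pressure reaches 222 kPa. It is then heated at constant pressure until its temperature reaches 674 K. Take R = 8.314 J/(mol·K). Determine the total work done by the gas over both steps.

20100 J

V₁ = nRT₁/P₁ = 4.21×8.314×390/535 = 25.5 L.
Step 1 — Adiabatic: T₂/T₁ = (P₂/P₁)^((γ−1)/γ) ⇒ T₂ = 390×(0.415)^0.400 = 274 K; V₂ = 43.3 L.
ΔU = nCvΔT = 4.21×12.5×(274−390) = -6070 J.
Q = 0 for an adiabatic process, so W = −ΔU = 6070 J.
State after step 1: P = 222 kPa, V = 43.3 L, T = 274 K.
Step 2 — Isobaric: P stays 222 kPa; V/T = const ⇒ T₂ = 674 K, V₂ = 106 L.
W = PΔV = 222×(106−43.3) kPa·L = 14000 J.
ΔU = nCvΔT = 4.21×12.5×(674−274) = 21000 J.
Q = ΔU + W = nCpΔT = 35000 J.
Net over both steps: W = 20100 J, Q = 35000 J, ΔU = 14900 J.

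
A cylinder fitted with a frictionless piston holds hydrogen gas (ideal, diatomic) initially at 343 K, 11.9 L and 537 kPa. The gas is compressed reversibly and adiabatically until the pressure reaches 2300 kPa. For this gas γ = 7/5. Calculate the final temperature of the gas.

Adiabatic: T₂/T₁ = (P₂/P₁)^((γ−1)/γ) ⇒ T₂ = 343×(4.28)^0.286 = 520 K; V₂ = 4.21 L.

520 K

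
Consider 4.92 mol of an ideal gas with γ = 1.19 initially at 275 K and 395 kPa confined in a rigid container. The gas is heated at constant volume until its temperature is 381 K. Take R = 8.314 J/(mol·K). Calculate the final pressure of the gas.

V₁ = nRT₁/P₁ = 4.92×8.314×275/395 = 28.5 L.
Isochoric: V stays 28.5 L; P/T = const ⇒ T₂ = 381 K, P₂ = 547 kPa.

547 kPa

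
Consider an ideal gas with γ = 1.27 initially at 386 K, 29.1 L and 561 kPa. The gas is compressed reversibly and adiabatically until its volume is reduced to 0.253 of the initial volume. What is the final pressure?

3210 kPa

Adiabatic: TV^(γ−1) = const ⇒ T₂ = 386×(3.95)^0.270 = 559 K; PV^γ = const ⇒ P₂ = 3210 kPa.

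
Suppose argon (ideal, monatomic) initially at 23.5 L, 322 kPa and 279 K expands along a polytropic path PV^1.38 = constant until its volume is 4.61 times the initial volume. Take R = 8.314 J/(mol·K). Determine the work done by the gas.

8770 J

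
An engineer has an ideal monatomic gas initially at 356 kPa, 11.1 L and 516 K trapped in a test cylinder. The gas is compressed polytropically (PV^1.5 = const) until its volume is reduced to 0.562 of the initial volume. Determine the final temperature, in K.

688 K

Polytropic n=1.5: T₂ = T₁(V₁/V₂)^(n−1) = 516×(1.78)^0.50 = 688 K; P₂ = P₁(V₁/V₂)^n = 845 kPa.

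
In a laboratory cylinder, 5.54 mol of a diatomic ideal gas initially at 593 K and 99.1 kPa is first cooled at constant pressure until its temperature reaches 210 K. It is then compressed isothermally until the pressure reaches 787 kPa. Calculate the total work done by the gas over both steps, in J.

-37700 J

V₁ = nRT₁/P₁ = 5.54×8.314×593/99.1 = 276 L.
Step 1 — Isobaric: P stays 99.1 kPa; V/T = const ⇒ T₂ = 210 K, V₂ = 97.6 L.
W = PΔV = 99.1×(97.6−276) kPa·L = -17600 J.
ΔU = nCvΔT = 5.54×20.8×(210−593) = -44100 J.
Q = ΔU + W = nCpΔT = -61700 J.
State after step 1: P = 99.1 kPa, V = 97.6 L, T = 210 K.
Step 2 — Isothermal: T stays 210 K; PV = const ⇒ V₂ = 12.3 L, P₂ = 787 kPa.
ΔU = 0 (ideal gas, T constant).
W = nRT ln(V₂/V₁) = 5.54×8.314×210×ln(0.126) = -20000 J.
Q = ΔU + W = -20000 J.
Net over both steps: W = -37700 J, Q = -81800 J, ΔU = -44100 J.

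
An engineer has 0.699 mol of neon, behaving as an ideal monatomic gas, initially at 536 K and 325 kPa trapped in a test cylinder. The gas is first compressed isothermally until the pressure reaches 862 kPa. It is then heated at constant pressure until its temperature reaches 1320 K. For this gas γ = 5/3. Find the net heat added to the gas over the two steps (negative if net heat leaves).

V₁ = nRT₁/P₁ = 0.699×8.314×536/325 = 9.58 L.
Step 1 — Isothermal: T stays 536 K; PV = const ⇒ V₂ = 3.61 L, P₂ = 862 kPa.
ΔU = 0 (ideal gas, T constant).
W = nRT ln(V₂/V₁) = 0.699×8.314×536×ln(0.377) = -3040 J.
Q = ΔU + W = -3040 J.
State after step 1: P = 862 kPa, V = 3.61 L, T = 536 K.
Step 2 — Isobaric: P stays 862 kPa; V/T = const ⇒ T₂ = 1320 K, V₂ = 8.90 L.
W = PΔV = 862×(8.90−3.61) kPa·L = 4560 J.
ΔU = nCvΔT = 0.699×12.5×(1320−536) = 6830 J.
Q = ΔU + W = nCpΔT = 11400 J.
Net over both steps: W = 1520 J, Q = 8350 J, ΔU = 6830 J.

8350 J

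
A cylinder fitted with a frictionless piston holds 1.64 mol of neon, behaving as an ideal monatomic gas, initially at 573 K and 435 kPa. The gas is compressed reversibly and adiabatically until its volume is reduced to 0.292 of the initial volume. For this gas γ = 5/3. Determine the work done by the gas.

-14900 J

V₁ = nRT₁/P₁ = 1.64×8.314×573/435 = 18.0 L.
Adiabatic: TV^(γ−1) = const ⇒ T₂ = 573×(3.42)^0.667 = 1300 K; PV^γ = const ⇒ P₂ = 3380 kPa.
ΔU = nCvΔT = 1.64×12.5×(1300−573) = 14900 J.
Q = 0 for an adiabatic process, so W = −ΔU = -14900 J.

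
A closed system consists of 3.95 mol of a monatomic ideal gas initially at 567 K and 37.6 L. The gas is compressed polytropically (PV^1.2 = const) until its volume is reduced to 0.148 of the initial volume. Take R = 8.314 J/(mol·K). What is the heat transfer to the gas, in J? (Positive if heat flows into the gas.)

P₁ = nRT₁/V₁ = 3.95×8.314×567/37.6 = 495 kPa.
Polytropic n=1.2: T₂ = T₁(V₁/V₂)^(n−1) = 567×(6.76)^0.20 = 831 K; P₂ = P₁(V₁/V₂)^n = 4900 kPa.
W = (P₁V₁−P₂V₂)/(n−1) = (495×37.6−4900×5.56)/0.20 = -43300 J.
ΔU = nCvΔT = 3.95×12.5×(831−567) = 13000 J.
Q = ΔU + W = -30300 J.

-30300 J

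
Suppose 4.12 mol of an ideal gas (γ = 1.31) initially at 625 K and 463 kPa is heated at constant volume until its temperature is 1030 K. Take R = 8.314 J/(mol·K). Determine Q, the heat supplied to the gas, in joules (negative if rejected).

44800 J

V₁ = nRT₁/P₁ = 4.12×8.314×625/463 = 46.2 L.
Isochoric: V stays 46.2 L; P/T = const ⇒ T₂ = 1030 K, P₂ = 763 kPa.
W = 0 (no volume change).
ΔU = nCvΔT = 4.12×26.8×(1030−625) = 44800 J.
Q = ΔU = 44800 J.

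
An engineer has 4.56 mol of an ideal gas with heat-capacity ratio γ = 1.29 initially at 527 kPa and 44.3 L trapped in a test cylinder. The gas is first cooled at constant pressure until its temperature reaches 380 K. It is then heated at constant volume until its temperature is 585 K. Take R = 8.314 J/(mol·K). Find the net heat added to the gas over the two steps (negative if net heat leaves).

-13000 J

T₁ = P₁V₁/(nR) = 527×44.3/(4.56×8.314) = 616 K.
Step 1 — Isobaric: P stays 527 kPa; V/T = const ⇒ T₂ = 380 K, V₂ = 27.3 L.
W = PΔV = 527×(27.3−44.3) kPa·L = -8940 J.
ΔU = nCvΔT = 4.56×28.7×(380−616) = -30800 J.
Q = ΔU + W = nCpΔT = -39800 J.
State after step 1: P = 527 kPa, V = 27.3 L, T = 380 K.
Step 2 — Isochoric: V stays 27.3 L; P/T = const ⇒ T₂ = 585 K, P₂ = 811 kPa.
W = 0 (no volume change).
ΔU = nCvΔT = 4.56×28.7×(585−380) = 26800 J.
Q = ΔU = 26800 J.
Net over both steps: W = -8940 J, Q = -13000 J, ΔU = -4030 J.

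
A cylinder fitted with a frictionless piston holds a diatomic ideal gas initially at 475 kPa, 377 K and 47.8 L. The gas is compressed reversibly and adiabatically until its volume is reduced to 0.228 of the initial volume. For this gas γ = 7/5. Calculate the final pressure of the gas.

3760 kPa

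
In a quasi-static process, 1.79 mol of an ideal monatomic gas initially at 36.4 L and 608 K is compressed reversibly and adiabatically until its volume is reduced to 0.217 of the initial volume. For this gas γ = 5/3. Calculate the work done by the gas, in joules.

P₁ = nRT₁/V₁ = 1.79×8.314×608/36.4 = 249 kPa.
Adiabatic: TV^(γ−1) = const ⇒ T₂ = 608×(4.61)^0.667 = 1680 K; PV^γ = const ⇒ P₂ = 3170 kPa.
ΔU = nCvΔT = 1.79×12.5×(1680−608) = 24000 J.
Q = 0 for an adiabatic process, so W = −ΔU = -24000 J.

-24000 J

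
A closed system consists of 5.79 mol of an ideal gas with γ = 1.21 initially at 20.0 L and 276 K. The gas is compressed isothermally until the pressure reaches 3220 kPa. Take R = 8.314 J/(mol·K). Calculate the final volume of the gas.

P₁ = nRT₁/V₁ = 5.79×8.314×276/20.0 = 664 kPa.
Isothermal: T stays 276 K; PV = const ⇒ V₂ = 4.13 L, P₂ = 3220 kPa.

4.13 L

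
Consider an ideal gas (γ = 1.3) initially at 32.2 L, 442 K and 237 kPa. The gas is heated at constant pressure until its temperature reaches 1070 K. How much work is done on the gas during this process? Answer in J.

-10800 J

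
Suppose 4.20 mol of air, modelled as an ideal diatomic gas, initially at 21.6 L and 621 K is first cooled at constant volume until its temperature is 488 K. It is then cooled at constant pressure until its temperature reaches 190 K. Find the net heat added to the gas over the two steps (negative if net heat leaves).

P₁ = nRT₁/V₁ = 4.20×8.314×621/21.6 = 1000 kPa.
Step 1 — Isochoric: V stays 21.6 L; P/T = const ⇒ T₂ = 488 K, P₂ = 789 kPa.
W = 0 (no volume change).
ΔU = nCvΔT = 4.20×20.8×(488−621) = -11600 J.
Q = ΔU = -11600 J.
State after step 1: P = 789 kPa, V = 21.6 L, T = 488 K.
Step 2 — Isobaric: P stays 789 kPa; V/T = const ⇒ T₂ = 190 K, V₂ = 8.41 L.
W = PΔV = 789×(8.41−21.6) kPa·L = -10400 J.
ΔU = nCvΔT = 4.20×20.8×(190−488) = -26000 J.
Q = ΔU + W = nCpΔT = -36400 J.
Net over both steps: W = -10400 J, Q = -48000 J, ΔU = -37600 J.

-48000 J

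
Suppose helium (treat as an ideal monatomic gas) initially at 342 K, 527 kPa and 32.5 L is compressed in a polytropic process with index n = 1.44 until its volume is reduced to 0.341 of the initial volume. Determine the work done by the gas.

-23600 J

n = P₁V₁/(RT₁) = 527×32.5/(8.314×342) = 6.02 mol.
Polytropic n=1.44: T₂ = T₁(V₁/V₂)^(n−1) = 342×(2.93)^0.44 = 549 K; P₂ = P₁(V₁/V₂)^n = 2480 kPa.
W = (P₁V₁−P₂V₂)/(n−1) = (527×32.5−2480×11.1)/0.44 = -23600 J.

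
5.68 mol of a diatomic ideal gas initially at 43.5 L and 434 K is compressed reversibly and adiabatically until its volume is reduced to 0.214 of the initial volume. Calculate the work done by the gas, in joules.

-43700 J

P₁ = nRT₁/V₁ = 5.68×8.314×434/43.5 = 471 kPa.
Adiabatic: TV^(γ−1) = const ⇒ T₂ = 434×(4.67)^0.400 = 804 K; PV^γ = const ⇒ P₂ = 4080 kPa.
ΔU = nCvΔT = 5.68×20.8×(804−434) = 43700 J.
Q = 0 for an adiabatic process, so W = −ΔU = -43700 J.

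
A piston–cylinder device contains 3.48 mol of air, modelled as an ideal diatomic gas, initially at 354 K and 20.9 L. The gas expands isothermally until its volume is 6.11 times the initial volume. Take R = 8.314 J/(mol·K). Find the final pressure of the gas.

80.2 kPa

P₁ = nRT₁/V₁ = 3.48×8.314×354/20.9 = 490 kPa.
Isothermal: T stays 354 K; PV = const ⇒ V₂ = 128 L, P₂ = 80.2 kPa.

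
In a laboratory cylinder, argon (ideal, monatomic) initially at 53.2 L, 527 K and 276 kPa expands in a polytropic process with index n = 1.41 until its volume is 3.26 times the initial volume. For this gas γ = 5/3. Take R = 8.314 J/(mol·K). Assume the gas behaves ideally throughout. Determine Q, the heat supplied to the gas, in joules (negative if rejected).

5290 J

n = P₁V₁/(RT₁) = 276×53.2/(8.314×527) = 3.35 mol.
Polytropic n=1.41: T₂ = T₁(V₁/V₂)^(n−1) = 527×(0.307)^0.41 = 325 K; P₂ = P₁(V₁/V₂)^n = 52.2 kPa.
W = (P₁V₁−P₂V₂)/(n−1) = (276×53.2−52.2×173)/0.41 = 13800 J.
ΔU = nCvΔT = 3.35×12.5×(325−527) = -8460 J.
Q = ΔU + W = 5290 J.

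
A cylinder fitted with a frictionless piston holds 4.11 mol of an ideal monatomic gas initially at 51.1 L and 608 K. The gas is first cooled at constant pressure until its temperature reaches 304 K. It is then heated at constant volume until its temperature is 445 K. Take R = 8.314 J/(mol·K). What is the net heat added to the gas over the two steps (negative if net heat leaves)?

-18700 J

P₁ = nRT₁/V₁ = 4.11×8.314×608/51.1 = 407 kPa.
Step 1 — Isobaric: P stays 407 kPa; V/T = const ⇒ T₂ = 304 K, V₂ = 25.6 L.
W = PΔV = 407×(25.6−51.1) kPa·L = -10400 J.
ΔU = nCvΔT = 4.11×12.5×(304−608) = -15600 J.
Q = ΔU + W = nCpΔT = -26000 J.
State after step 1: P = 407 kPa, V = 25.6 L, T = 304 K.
Step 2 — Isochoric: V stays 25.6 L; P/T = const ⇒ T₂ = 445 K, P₂ = 595 kPa.
W = 0 (no volume change).
ΔU = nCvΔT = 4.11×12.5×(445−304) = 7230 J.
Q = ΔU = 7230 J.
Net over both steps: W = -10400 J, Q = -18700 J, ΔU = -8350 J.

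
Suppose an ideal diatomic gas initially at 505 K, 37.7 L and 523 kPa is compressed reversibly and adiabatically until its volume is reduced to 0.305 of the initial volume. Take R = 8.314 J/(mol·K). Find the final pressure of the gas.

2760 kPa

Adiabatic: TV^(γ−1) = const ⇒ T₂ = 505×(3.28)^0.400 = 812 K; PV^γ = const ⇒ P₂ = 2760 kPa.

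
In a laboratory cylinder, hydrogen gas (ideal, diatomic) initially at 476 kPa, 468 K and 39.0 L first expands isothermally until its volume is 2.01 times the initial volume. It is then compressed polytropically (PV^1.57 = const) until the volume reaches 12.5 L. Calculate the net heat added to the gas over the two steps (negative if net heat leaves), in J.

38500 J

n = P₁V₁/(RT₁) = 476×39.0/(8.314×468) = 4.77 mol.
Step 1 — Isothermal: T stays 468 K; PV = const ⇒ V₂ = 78.4 L, P₂ = 237 kPa.
ΔU = 0 (ideal gas, T constant).
W = nRT ln(V₂/V₁) = 4.77×8.314×468×ln(2.01) = 13000 J.
Q = ΔU + W = 13000 J.
State after step 1: P = 237 kPa, V = 78.4 L, T = 468 K.
Step 2 — Polytropic n=1.57: T₂ = T₁(V₁/V₂)^(n−1) = 468×(6.27)^0.57 = 1330 K; P₂ = P₁(V₁/V₂)^n = 4230 kPa.
W = (P₁V₁−P₂V₂)/(n−1) = (237×78.4−4230×12.5)/0.57 = -60200 J.
ΔU = nCvΔT = 4.77×20.8×(1330−468) = 85800 J.
Q = ΔU + W = 25600 J.
Net over both steps: W = -47200 J, Q = 38500 J, ΔU = 85800 J.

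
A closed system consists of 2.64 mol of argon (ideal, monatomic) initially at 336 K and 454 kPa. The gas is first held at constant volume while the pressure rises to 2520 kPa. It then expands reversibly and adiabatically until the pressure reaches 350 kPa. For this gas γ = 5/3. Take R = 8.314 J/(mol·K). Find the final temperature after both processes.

V₁ = nRT₁/P₁ = 2.64×8.314×336/454 = 16.2 L.
Step 1 — Isochoric: V stays 16.2 L; P/T = const ⇒ T₂ = 1870 K, P₂ = 2520 kPa.
W = 0 (no volume change).
ΔU = nCvΔT = 2.64×12.5×(1870−336) = 50300 J.
Q = ΔU = 50300 J.
State after step 1: P = 2520 kPa, V = 16.2 L, T = 1870 K.
Step 2 — Adiabatic: T₂/T₁ = (P₂/P₁)^((γ−1)/γ) ⇒ T₂ = 1870×(0.139)^0.400 = 847 K; V₂ = 53.1 L.
ΔU = nCvΔT = 2.64×12.5×(847−1870) = -33500 J.
Q = 0 for an adiabatic process, so W = −ΔU = 33500 J.
Net over both steps: W = 33500 J, Q = 50300 J, ΔU = 16800 J.

847 K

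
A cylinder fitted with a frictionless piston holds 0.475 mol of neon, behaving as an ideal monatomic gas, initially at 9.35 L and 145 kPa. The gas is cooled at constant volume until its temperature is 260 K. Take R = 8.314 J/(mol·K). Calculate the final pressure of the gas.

110 kPa

T₁ = P₁V₁/(nR) = 145×9.35/(0.475×8.314) = 343 K.
Isochoric: V stays 9.35 L; P/T = const ⇒ T₂ = 260 K, P₂ = 110 kPa.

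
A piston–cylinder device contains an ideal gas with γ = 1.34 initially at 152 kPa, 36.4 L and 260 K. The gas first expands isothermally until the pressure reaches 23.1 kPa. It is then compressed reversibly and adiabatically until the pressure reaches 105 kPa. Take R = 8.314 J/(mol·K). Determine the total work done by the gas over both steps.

2800 J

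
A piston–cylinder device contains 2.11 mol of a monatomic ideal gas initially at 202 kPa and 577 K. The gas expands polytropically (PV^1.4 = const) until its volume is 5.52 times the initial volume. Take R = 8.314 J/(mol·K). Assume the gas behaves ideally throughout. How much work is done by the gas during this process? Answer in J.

12500 J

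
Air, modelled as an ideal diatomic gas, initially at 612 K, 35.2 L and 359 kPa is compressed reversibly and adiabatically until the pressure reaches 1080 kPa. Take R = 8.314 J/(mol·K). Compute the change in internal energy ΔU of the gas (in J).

11700 J

n = P₁V₁/(RT₁) = 359×35.2/(8.314×612) = 2.48 mol.
Adiabatic: T₂/T₁ = (P₂/P₁)^((γ−1)/γ) ⇒ T₂ = 612×(3.01)^0.286 = 838 K; V₂ = 16.0 L.
For an ideal gas ΔU = nCvΔT with Cv = (5/2)R = 20.8 J/(mol·K).
ΔU = 2.48×20.8×(838−612) = 11700 J.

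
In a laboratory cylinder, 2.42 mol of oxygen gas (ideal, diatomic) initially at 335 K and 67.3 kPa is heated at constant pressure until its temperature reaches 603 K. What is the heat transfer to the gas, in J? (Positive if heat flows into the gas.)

V₁ = nRT₁/P₁ = 2.42×8.314×335/67.3 = 100 L.
Isobaric: P stays 67.3 kPa; V/T = const ⇒ T₂ = 603 K, V₂ = 180 L.
W = PΔV = 67.3×(180−100) kPa·L = 5390 J.
ΔU = nCvΔT = 2.42×20.8×(603−335) = 13500 J.
Q = ΔU + W = nCpΔT = 18900 J.

18900 J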